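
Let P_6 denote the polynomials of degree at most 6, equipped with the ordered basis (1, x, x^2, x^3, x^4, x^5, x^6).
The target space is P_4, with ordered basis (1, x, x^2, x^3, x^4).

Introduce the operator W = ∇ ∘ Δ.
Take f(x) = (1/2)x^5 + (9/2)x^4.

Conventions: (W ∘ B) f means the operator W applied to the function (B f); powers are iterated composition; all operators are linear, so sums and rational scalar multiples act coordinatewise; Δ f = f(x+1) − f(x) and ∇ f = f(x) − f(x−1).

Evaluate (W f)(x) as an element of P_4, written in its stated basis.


Δ f = (5/2)x^4 + 23x^3 + 32x^2 + (41/2)x + 5
∇ Δ f = 10x^3 + 54x^2 + 5x + 9

g(x) = 10x^3 + 54x^2 + 5x + 9


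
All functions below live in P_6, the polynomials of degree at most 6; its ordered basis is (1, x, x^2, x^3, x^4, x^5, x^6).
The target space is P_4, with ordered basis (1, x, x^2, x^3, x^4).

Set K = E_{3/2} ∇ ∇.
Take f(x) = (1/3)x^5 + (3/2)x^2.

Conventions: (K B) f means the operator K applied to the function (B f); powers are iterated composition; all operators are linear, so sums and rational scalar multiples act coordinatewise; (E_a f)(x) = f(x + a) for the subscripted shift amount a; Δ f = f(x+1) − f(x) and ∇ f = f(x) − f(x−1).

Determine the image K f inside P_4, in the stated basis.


the result is g(x) = (20/3)x^3 + 10x^2 + (25/3)x + 11/2

∇ f = (5/3)x^4 - (10/3)x^3 + (10/3)x^2 + (4/3)x - 7/6
∇ ∇ f = (20/3)x^3 - 20x^2 + (70/3)x - 7
E_{3/2} ∇ ∇ f = (20/3)x^3 + 10x^2 + (25/3)x + 11/2


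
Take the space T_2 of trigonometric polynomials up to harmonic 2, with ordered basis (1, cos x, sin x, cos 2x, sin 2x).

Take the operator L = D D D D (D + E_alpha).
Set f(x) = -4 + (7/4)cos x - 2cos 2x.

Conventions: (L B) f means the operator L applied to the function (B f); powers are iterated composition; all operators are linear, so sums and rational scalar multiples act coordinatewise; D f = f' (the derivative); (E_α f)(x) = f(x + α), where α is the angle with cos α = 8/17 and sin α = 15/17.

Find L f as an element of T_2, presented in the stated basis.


the result is g(x) = (14/17)cos x - (56/17)sin x + (5152/289)cos 2x + (26176/289)sin 2x

D f = -(7/4)sin x + 4sin 2x
E_alpha f = -4 + (14/17)cos x - (105/68)sin x + (322/289)cos 2x + (480/289)sin 2x
(D + E_alpha) f = -4 + (14/17)cos x - (56/17)sin x + (322/289)cos 2x + (1636/289)sin 2x
D (D + E_alpha) f = -(56/17)cos x - (14/17)sin x + (3272/289)cos 2x - (644/289)sin 2x
D D (D + E_alpha) f = -(14/17)cos x + (56/17)sin x - (1288/289)cos 2x - (6544/289)sin 2x
D D D (D + E_alpha) f = (56/17)cos x + (14/17)sin x - (13088/289)cos 2x + (2576/289)sin 2x
D (D D D) (D + E_alpha) f = (14/17)cos x - (56/17)sin x + (5152/289)cos 2x + (26176/289)sin 2x


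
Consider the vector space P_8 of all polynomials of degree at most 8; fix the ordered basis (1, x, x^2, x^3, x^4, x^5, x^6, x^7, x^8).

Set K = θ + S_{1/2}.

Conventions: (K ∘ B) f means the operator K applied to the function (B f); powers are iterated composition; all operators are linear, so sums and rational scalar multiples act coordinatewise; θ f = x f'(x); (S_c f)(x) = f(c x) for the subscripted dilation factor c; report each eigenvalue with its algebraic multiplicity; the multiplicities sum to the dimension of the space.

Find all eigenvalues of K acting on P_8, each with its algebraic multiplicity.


λ = 1 (multiplicity 1), λ = 3/2 (multiplicity 1), λ = 9/4 (multiplicity 1), λ = 25/8 (multiplicity 1), λ = 65/16 (multiplicity 1), λ = 161/32 (multiplicity 1), λ = 385/64 (multiplicity 1), λ = 897/128 (multiplicity 1), λ = 2049/256 (multiplicity 1)

image of 1: 1
image of x: (3/2)x
image of x^2: (9/4)x^2
image of x^3: (25/8)x^3
image of x^4: (65/16)x^4
image of x^5: (161/32)x^5
image of x^6: (385/64)x^6
image of x^7: (897/128)x^7
image of x^8: (2049/256)x^8
the matrix is upper triangular; its diagonal is (1, 3/2, 9/4, 25/8, 65/16, 161/32, 385/64, 897/128, 2049/256)
for a triangular matrix the eigenvalues are the diagonal entries, with algebraic multiplicity their repetition count


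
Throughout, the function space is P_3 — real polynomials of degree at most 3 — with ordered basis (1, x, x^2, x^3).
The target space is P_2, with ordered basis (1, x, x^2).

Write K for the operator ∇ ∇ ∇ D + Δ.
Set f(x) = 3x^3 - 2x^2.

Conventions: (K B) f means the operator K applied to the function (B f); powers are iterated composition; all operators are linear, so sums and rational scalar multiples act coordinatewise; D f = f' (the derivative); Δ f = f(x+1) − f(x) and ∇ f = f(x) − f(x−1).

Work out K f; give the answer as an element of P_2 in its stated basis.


D f = 9x^2 - 4x
∇ D f = 18x - 13
∇ ∇ D f = 18
∇ ∇ ∇ D f = 0
Δ f = 9x^2 + 5x + 1
(∇ ∇ ∇ D + Δ) f = 9x^2 + 5x + 1

the result is g(x) = 9x^2 + 5x + 1


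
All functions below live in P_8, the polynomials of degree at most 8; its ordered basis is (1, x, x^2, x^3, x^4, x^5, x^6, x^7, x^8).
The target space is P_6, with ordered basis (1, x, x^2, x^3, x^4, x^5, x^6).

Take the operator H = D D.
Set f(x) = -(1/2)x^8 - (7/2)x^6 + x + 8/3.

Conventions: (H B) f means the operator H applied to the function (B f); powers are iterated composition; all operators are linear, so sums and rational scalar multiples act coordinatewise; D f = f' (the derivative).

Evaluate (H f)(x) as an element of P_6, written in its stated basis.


D f = -4x^7 - 21x^5 + 1
D D f = -28x^6 - 105x^4

g(x) = -28x^6 - 105x^4


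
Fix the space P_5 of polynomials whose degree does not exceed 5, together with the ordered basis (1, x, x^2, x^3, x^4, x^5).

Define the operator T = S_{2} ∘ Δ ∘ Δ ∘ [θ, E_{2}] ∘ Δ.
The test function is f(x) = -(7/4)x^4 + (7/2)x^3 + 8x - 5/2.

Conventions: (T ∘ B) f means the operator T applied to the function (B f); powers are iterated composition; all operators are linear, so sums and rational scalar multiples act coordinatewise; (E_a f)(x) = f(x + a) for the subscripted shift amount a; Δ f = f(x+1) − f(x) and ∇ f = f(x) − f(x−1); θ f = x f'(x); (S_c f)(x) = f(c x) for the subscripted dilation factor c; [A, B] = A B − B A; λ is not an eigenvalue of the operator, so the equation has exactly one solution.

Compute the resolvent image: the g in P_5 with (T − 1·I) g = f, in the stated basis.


write g with unknown coordinates in the stated basis and equate coefficients in (T − 1·I) g = f
solving from the highest basis element down gives g = (7/4)x^4 - (7/2)x^3 - 8x - 163/2
check: T g = -84
so T g − 1·g = -(7/4)x^4 + (7/2)x^3 + 8x - 5/2 = f ✓

the result is g(x) = (7/4)x^4 - (7/2)x^3 - 8x - 163/2


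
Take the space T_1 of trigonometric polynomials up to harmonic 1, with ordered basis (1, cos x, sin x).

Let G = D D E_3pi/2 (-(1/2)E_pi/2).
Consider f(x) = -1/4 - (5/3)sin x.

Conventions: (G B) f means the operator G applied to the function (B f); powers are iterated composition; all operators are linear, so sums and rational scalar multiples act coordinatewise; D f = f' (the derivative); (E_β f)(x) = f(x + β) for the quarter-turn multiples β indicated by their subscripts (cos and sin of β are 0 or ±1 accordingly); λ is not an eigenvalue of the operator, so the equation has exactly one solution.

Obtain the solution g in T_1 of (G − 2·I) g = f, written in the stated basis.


write g with unknown coordinates in the stated basis and equate coefficients in (G − 2·I) g = f
solving from the highest basis element down gives g = 1/8 + (10/9)sin x
check: G g = (5/9)sin x
so G g − 2·g = -1/4 - (5/3)sin x = f ✓

the result is g(x) = 1/8 + (10/9)sin x


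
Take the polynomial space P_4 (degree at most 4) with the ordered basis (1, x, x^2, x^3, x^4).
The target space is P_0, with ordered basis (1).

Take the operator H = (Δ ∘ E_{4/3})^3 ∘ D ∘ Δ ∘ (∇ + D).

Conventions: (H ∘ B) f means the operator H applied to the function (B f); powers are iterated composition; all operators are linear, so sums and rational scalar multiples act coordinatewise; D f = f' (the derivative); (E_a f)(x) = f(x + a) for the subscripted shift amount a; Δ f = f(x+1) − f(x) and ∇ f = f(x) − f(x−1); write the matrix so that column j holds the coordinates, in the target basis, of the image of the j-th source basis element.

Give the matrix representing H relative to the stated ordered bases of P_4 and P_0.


the matrix is [[0, 0, 0, 0, 0]] (rows listed top to bottom)

image of 1: 0
image of x: 0
image of x^2: 0
image of x^3: 0
image of x^4: 0
each image's coordinates form column j of the matrix


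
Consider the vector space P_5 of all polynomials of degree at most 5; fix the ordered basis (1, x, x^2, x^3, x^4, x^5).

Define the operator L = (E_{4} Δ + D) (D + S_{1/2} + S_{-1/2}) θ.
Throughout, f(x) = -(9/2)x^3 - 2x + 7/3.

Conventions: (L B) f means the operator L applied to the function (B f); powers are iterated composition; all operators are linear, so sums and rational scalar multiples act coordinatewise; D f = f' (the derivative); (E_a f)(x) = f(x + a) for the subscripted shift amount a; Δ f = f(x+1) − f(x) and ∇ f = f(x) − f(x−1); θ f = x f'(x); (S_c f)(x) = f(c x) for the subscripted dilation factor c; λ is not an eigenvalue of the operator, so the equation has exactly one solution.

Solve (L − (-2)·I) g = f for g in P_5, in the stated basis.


the result is g(x) = -(9/4)x^3 + (79/2)x + 2215/24

write g with unknown coordinates in the stated basis and equate coefficients in (L − (-2)·I) g = f
solving from the highest basis element down gives g = -(9/4)x^3 + (79/2)x + 2215/24
check: L g = -81x - 729/4
so L g − (-2)·g = -(9/2)x^3 - 2x + 7/3 = f ✓


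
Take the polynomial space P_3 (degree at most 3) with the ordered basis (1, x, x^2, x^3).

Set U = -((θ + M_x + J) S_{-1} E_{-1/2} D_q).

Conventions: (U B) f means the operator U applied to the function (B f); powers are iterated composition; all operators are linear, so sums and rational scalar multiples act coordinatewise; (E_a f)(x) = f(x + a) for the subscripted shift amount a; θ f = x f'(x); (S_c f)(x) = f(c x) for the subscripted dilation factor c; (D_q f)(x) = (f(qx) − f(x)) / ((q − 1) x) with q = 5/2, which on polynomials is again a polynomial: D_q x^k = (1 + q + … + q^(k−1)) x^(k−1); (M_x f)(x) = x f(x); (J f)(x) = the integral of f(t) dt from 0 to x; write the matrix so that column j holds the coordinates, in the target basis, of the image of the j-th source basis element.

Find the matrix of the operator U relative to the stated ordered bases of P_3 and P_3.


image of 1: 0
image of x: -2x
image of x^2: (21/4)x^2 + 7x
image of x^3: -13x^3 - (273/8)x^2 - (117/8)x
each image's coordinates form column j of the matrix

the matrix is [[0, 0, 0, 0]; [0, -2, 7, -117/8]; [0, 0, 21/4, -273/8]; [0, 0, 0, -13]] (rows listed top to bottom)


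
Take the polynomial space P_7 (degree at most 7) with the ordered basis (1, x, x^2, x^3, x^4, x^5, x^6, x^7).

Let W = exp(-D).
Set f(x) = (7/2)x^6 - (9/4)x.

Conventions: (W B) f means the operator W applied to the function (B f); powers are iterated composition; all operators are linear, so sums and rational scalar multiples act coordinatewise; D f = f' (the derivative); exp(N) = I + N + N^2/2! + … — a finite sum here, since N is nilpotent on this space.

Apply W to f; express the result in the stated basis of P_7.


g(x) = (7/2)x^6 - 21x^5 + (105/2)x^4 - 70x^3 + (105/2)x^2 - (93/4)x + 23/4

order-1 term: -21x^5 + 9/4
order-2 term: (105/2)x^4
order-3 term: -70x^3
order-4 term: (105/2)x^2
order-5 term: -21x
order-6 term: 7/2
the series for exp(-D) f terminates at order 6
exp(-D) f = (7/2)x^6 - 21x^5 + (105/2)x^4 - 70x^3 + (105/2)x^2 - (93/4)x + 23/4


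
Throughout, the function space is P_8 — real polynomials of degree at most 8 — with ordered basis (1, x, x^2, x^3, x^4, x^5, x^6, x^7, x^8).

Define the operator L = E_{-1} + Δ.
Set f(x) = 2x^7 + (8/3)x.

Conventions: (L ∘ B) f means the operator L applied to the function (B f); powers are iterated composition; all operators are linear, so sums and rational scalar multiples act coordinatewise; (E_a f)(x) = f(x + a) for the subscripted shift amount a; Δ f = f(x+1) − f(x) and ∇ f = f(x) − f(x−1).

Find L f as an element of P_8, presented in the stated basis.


E_{-1} f = 2x^7 - 14x^6 + 42x^5 - 70x^4 + 70x^3 - 42x^2 + (50/3)x - 14/3
Δ f = 14x^6 + 42x^5 + 70x^4 + 70x^3 + 42x^2 + 14x + 14/3
(E_{-1} + Δ) f = 2x^7 + 84x^5 + 140x^3 + (92/3)x

g(x) = 2x^7 + 84x^5 + 140x^3 + (92/3)x


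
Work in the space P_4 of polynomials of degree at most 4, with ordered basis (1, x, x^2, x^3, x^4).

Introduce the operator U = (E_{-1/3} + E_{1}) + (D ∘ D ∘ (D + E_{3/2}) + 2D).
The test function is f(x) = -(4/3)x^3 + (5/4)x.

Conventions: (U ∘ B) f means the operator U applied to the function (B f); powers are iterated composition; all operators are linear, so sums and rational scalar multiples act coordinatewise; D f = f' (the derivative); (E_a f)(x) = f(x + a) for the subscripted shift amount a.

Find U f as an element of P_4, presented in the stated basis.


the image equals g(x) = -(8/3)x^3 - (32/3)x^2 - (179/18)x - 1454/81

E_{-1/3} f = -(4/3)x^3 + (4/3)x^2 + (29/36)x - 119/324
E_{1} f = -(4/3)x^3 - 4x^2 - (11/4)x - 1/12
(E_{-1/3} + E_{1}) f = -(8/3)x^3 - (8/3)x^2 - (35/18)x - 73/162
D f = -4x^2 + 5/4
E_{3/2} f = -(4/3)x^3 - 6x^2 - (31/4)x - 21/8
(D + E_{3/2}) f = -(4/3)x^3 - 10x^2 - (31/4)x - 11/8
D (D + E_{3/2}) f = -4x^2 - 20x - 31/4
D D (D + E_{3/2}) f = -8x - 20
D f = -4x^2 + 5/4
(2D) f = -8x^2 + 5/2
(D ∘ D ∘ (D + E_{3/2}) + 2D) f = -8x^2 - 8x - 35/2
((E_{-1/3} + E_{1}) + (D ∘ D ∘ (D + E_{3/2}) + 2D)) f = -(8/3)x^3 - (32/3)x^2 - (179/18)x - 1454/81


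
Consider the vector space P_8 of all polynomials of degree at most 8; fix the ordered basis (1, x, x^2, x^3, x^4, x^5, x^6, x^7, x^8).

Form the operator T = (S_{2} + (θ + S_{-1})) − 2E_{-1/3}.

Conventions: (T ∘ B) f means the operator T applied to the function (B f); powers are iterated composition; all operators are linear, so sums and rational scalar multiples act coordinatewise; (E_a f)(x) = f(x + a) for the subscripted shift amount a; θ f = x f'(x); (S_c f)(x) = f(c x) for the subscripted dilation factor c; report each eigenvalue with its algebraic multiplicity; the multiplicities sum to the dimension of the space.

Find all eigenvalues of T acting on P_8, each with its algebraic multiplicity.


image of 1: 0
image of x: 2/3
image of x^2: 5x^2 + (4/3)x - 2/9
image of x^3: 8x^3 + 2x^2 - (2/3)x + 2/27
image of x^4: 19x^4 + (8/3)x^3 - (4/3)x^2 + (8/27)x - 2/81
image of x^5: 34x^5 + (10/3)x^4 - (20/9)x^3 + (20/27)x^2 - (10/81)x + 2/243
image of x^6: 69x^6 + 4x^5 - (10/3)x^4 + (40/27)x^3 - (10/27)x^2 + (4/81)x - 2/729
image of x^7: 132x^7 + (14/3)x^6 - (14/3)x^5 + (70/27)x^4 - (70/81)x^3 + (14/81)x^2 - (14/729)x + 2/2187
image of x^8: 263x^8 + (16/3)x^7 - (56/9)x^6 + (112/27)x^5 - (140/81)x^4 + (112/243)x^3 - (56/729)x^2 + (16/2187)x - 2/6561
the matrix is upper triangular; its diagonal is (0, 0, 5, 8, 19, 34, 69, 132, 263)
for a triangular matrix the eigenvalues are the diagonal entries, with algebraic multiplicity their repetition count

λ = 0 (multiplicity 2), λ = 5 (multiplicity 1), λ = 8 (multiplicity 1), λ = 19 (multiplicity 1), λ = 34 (multiplicity 1), λ = 69 (multiplicity 1), λ = 132 (multiplicity 1), λ = 263 (multiplicity 1)


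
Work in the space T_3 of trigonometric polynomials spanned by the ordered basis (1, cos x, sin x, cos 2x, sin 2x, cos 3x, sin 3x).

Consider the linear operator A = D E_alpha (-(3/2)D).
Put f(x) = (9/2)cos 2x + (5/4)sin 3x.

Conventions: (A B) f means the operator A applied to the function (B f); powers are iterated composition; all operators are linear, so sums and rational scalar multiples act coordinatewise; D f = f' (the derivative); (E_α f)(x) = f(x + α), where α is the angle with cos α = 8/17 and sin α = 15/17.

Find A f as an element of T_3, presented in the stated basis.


D f = -9sin 2x + (15/4)cos 3x
(-(3/2)D) f = (27/2)sin 2x - (45/8)cos 3x
E_alpha (-(3/2)D) f = (3240/289)cos 2x - (4347/578)sin 2x + (27495/4913)cos 3x - (22275/39304)sin 3x
D E_alpha (-(3/2)D) f = -(4347/289)cos 2x - (6480/289)sin 2x - (66825/39304)cos 3x - (82485/4913)sin 3x

the result is g(x) = -(4347/289)cos 2x - (6480/289)sin 2x - (66825/39304)cos 3x - (82485/4913)sin 3x


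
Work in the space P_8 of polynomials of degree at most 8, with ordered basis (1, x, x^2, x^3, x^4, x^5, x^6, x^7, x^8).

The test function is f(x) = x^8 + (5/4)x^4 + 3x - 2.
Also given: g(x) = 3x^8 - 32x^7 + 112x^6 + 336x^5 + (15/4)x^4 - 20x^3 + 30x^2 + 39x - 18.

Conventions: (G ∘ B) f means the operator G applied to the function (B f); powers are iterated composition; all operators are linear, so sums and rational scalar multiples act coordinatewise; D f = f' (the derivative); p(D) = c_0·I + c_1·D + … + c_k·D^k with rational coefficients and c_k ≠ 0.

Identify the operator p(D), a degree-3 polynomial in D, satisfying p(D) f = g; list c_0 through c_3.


D^0 f = x^8 + (5/4)x^4 + 3x - 2
D^1 f = 8x^7 + 5x^3 + 3
D^2 f = 56x^6 + 15x^2
D^3 f = 336x^5 + 30x
matching coefficients of g against c_0 f + c_1 Df + … from the top degree down determines the c_i
solution: c_0 = 3, c_1 = -4, c_2 = 2, c_3 = 1

c_0 = 3, c_1 = -4, c_2 = 2, c_3 = 1


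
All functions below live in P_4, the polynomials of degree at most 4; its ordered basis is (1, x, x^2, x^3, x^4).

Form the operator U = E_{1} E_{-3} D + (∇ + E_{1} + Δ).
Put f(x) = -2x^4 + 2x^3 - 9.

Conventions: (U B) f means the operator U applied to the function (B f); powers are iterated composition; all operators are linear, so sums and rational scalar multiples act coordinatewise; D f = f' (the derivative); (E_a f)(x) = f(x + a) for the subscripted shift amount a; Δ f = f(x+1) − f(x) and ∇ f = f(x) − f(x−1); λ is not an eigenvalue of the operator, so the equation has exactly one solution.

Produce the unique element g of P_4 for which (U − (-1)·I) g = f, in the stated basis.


the result is g(x) = -x^4 + 9x^3 - 63x^2 + (645/2)x - 827

write g with unknown coordinates in the stated basis and equate coefficients in (U − (-1)·I) g = f
solving from the highest basis element down gives g = -x^4 + 9x^3 - 63x^2 + (645/2)x - 827
check: U g = -x^4 - 7x^3 + 63x^2 - (645/2)x + 818
so U g − (-1)·g = -2x^4 + 2x^3 - 9 = f ✓


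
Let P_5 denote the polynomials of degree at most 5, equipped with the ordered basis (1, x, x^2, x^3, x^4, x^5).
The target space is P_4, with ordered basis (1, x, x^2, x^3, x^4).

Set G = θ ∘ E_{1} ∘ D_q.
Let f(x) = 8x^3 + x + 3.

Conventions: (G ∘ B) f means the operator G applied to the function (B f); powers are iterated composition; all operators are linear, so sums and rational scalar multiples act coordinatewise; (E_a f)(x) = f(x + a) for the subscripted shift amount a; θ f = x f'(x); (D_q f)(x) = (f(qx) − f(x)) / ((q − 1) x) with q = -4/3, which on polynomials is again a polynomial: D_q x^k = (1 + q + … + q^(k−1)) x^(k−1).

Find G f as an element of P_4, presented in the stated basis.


D_q f = (104/9)x^2 + 1
E_{1} D_q f = (104/9)x^2 + (208/9)x + 113/9
θ (E_{1} ∘ D_q) f = (208/9)x^2 + (208/9)x

the image equals g(x) = (208/9)x^2 + (208/9)x


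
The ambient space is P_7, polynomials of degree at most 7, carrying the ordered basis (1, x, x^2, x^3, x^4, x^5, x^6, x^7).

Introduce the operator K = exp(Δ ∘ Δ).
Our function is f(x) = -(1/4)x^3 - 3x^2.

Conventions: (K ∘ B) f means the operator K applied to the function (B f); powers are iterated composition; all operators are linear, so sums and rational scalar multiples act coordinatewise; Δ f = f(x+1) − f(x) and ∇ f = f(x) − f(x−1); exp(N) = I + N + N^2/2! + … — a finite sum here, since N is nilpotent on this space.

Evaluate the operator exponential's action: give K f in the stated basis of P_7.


order-1 term: -(3/2)x - 15/2
the series for exp(Δ ∘ Δ) f terminates at order 1
exp(Δ ∘ Δ) f = -(1/4)x^3 - 3x^2 - (3/2)x - 15/2

g(x) = -(1/4)x^3 - 3x^2 - (3/2)x - 15/2


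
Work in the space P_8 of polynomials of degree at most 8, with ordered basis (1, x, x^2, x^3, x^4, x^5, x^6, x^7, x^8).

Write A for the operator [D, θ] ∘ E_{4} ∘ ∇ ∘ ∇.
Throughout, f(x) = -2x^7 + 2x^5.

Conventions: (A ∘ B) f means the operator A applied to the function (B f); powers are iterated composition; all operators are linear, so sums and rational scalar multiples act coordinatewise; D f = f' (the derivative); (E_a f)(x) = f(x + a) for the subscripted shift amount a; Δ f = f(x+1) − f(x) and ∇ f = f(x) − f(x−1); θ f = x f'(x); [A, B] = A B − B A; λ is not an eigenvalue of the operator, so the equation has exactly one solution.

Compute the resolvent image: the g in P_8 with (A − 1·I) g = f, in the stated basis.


g(x) = 2x^7 - 2x^5 + 420x^4 + 5040x^3 + 22980x^2 + 57240x + 97208

write g with unknown coordinates in the stated basis and equate coefficients in (A − 1·I) g = f
solving from the highest basis element down gives g = 2x^7 - 2x^5 + 420x^4 + 5040x^3 + 22980x^2 + 57240x + 97208
check: A g = 420x^4 + 5040x^3 + 22980x^2 + 57240x + 97208
so A g − 1·g = -2x^7 + 2x^5 = f ✓


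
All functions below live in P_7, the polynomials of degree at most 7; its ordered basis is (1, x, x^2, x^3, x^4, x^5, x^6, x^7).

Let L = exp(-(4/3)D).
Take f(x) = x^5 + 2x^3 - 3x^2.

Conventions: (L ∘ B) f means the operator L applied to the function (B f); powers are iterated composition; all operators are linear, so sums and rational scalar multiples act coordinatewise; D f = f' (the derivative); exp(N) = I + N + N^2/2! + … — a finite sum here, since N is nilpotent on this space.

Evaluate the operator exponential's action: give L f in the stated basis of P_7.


g(x) = x^5 - (20/3)x^4 + (178/9)x^3 - (937/27)x^2 + (2792/81)x - 3472/243

order-1 term: -(20/3)x^4 - 8x^2 + 8x
order-2 term: (160/9)x^3 + (32/3)x - 16/3
order-3 term: -(640/27)x^2 - 128/27
order-4 term: (1280/81)x
order-5 term: -1024/243
the series for exp(-(4/3)D) f terminates at order 5
exp(-(4/3)D) f = x^5 - (20/3)x^4 + (178/9)x^3 - (937/27)x^2 + (2792/81)x - 3472/243


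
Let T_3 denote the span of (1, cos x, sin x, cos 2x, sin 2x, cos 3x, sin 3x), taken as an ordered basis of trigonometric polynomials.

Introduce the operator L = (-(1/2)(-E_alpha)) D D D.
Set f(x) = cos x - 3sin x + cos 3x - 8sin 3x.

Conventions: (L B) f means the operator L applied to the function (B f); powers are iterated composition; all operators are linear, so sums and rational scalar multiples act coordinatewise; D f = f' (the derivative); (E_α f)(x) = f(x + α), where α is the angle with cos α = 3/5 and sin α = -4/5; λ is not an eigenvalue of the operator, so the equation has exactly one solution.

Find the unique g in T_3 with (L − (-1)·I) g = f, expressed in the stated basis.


write g with unknown coordinates in the stated basis and equate coefficients in (L − (-1)·I) g = f
solving from the highest basis element down gives g = -(2/3)cos x - (14/3)sin x + (48668/86873)cos 3x + (21326/86873)sin 3x
check: L g = (5/3)cos x + (5/3)sin x + (38205/86873)cos 3x - (716310/86873)sin 3x
so L g − (-1)·g = cos x - 3sin x + cos 3x - 8sin 3x = f ✓

the result is g(x) = -(2/3)cos x - (14/3)sin x + (48668/86873)cos 3x + (21326/86873)sin 3x


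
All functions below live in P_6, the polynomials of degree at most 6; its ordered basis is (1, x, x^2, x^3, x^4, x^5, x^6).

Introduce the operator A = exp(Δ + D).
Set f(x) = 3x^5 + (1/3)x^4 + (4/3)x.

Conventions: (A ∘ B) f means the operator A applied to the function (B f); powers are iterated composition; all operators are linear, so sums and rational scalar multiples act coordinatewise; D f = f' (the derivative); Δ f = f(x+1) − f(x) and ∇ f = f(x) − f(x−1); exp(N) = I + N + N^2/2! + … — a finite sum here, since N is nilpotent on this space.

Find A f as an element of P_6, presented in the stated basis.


the image equals g(x) = 3x^5 + (91/3)x^4 + (458/3)x^3 + 460x^2 + (2404/3)x + 629

order-1 term: 30x^4 + (98/3)x^3 + 32x^2 + (49/3)x + 6
order-2 term: 120x^3 + 188x^2 + 173x + 191/3
order-3 term: 240x^2 + (1112/3)x + 218
order-4 term: 240x + 736/3
order-5 term: 96
the series for exp(Δ + D) f terminates at order 5
exp(Δ + D) f = 3x^5 + (91/3)x^4 + (458/3)x^3 + 460x^2 + (2404/3)x + 629


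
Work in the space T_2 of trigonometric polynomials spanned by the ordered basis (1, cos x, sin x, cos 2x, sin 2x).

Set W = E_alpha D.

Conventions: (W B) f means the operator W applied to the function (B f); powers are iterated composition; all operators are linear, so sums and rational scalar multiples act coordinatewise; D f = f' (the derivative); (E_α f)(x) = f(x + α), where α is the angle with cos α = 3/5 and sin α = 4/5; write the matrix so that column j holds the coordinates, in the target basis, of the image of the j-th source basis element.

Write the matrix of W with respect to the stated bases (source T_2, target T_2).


the matrix is [[0, 0, 0, 0, 0]; [0, -4/5, 3/5, 0, 0]; [0, -3/5, -4/5, 0, 0]; [0, 0, 0, -48/25, -14/25]; [0, 0, 0, 14/25, -48/25]] (rows listed top to bottom)

image of 1: 0
image of cos x: -(4/5)cos x - (3/5)sin x
image of sin x: (3/5)cos x - (4/5)sin x
image of cos 2x: -(48/25)cos 2x + (14/25)sin 2x
image of sin 2x: -(14/25)cos 2x - (48/25)sin 2x
each image's coordinates form column j of the matrix


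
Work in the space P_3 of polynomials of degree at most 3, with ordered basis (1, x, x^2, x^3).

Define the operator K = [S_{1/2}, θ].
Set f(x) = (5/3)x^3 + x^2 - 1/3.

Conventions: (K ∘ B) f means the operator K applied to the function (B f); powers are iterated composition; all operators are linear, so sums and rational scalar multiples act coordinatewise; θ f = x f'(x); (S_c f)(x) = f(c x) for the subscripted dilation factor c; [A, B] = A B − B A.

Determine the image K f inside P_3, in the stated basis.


θ f = 5x^3 + 2x^2
S_{1/2} θ f = (5/8)x^3 + (1/2)x^2
S_{1/2} f = (5/24)x^3 + (1/4)x^2 - 1/3
θ S_{1/2} f = (5/8)x^3 + (1/2)x^2
[S_{1/2}, θ] f = 0

the image equals g(x) = 0


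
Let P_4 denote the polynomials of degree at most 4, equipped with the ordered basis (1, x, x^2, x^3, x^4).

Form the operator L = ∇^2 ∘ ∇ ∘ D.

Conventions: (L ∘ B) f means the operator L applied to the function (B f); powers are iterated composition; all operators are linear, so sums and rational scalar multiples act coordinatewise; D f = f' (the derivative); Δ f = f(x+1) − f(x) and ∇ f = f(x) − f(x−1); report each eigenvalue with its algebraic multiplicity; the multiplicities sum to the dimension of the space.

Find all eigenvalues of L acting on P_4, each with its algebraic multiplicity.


λ = 0 (multiplicity 5)

image of 1: 0
image of x: 0
image of x^2: 0
image of x^3: 0
image of x^4: 24
the matrix is upper triangular; its diagonal is (0, 0, 0, 0, 0)
for a triangular matrix the eigenvalues are the diagonal entries, with algebraic multiplicity their repetition count


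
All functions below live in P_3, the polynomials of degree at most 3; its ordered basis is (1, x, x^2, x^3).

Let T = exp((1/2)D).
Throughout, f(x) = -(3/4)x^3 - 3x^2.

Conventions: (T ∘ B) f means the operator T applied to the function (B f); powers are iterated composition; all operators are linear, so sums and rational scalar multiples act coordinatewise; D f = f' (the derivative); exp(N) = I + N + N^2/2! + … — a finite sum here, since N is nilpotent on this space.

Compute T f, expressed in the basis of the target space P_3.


order-1 term: -(9/8)x^2 - 3x
order-2 term: -(9/16)x - 3/4
order-3 term: -3/32
the series for exp((1/2)D) f terminates at order 3
exp((1/2)D) f = -(3/4)x^3 - (33/8)x^2 - (57/16)x - 27/32

g(x) = -(3/4)x^3 - (33/8)x^2 - (57/16)x - 27/32


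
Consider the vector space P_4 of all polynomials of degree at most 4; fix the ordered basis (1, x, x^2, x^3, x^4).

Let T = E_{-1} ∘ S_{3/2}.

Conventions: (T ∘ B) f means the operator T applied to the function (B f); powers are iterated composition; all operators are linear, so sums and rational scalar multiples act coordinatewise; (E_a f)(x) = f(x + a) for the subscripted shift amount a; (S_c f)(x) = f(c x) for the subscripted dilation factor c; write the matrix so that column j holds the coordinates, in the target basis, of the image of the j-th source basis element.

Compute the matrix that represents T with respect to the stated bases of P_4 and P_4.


the matrix is [[1, -3/2, 9/4, -27/8, 81/16]; [0, 3/2, -9/2, 81/8, -81/4]; [0, 0, 9/4, -81/8, 243/8]; [0, 0, 0, 27/8, -81/4]; [0, 0, 0, 0, 81/16]] (rows listed top to bottom)

image of 1: 1
image of x: (3/2)x - 3/2
image of x^2: (9/4)x^2 - (9/2)x + 9/4
image of x^3: (27/8)x^3 - (81/8)x^2 + (81/8)x - 27/8
image of x^4: (81/16)x^4 - (81/4)x^3 + (243/8)x^2 - (81/4)x + 81/16
each image's coordinates form column j of the matrix


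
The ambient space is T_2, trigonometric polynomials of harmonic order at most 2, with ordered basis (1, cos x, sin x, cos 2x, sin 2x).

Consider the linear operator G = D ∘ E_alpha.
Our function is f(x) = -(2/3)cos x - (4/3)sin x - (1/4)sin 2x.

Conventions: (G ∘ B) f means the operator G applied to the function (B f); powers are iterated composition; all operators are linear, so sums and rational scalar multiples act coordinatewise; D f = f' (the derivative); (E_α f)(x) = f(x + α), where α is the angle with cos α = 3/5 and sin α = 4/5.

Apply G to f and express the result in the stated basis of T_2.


g(x) = -(4/15)cos x + (22/15)sin x + (7/50)cos 2x + (12/25)sin 2x

E_alpha f = -(22/15)cos x - (4/15)sin x - (6/25)cos 2x + (7/100)sin 2x
D E_alpha f = -(4/15)cos x + (22/15)sin x + (7/50)cos 2x + (12/25)sin 2x


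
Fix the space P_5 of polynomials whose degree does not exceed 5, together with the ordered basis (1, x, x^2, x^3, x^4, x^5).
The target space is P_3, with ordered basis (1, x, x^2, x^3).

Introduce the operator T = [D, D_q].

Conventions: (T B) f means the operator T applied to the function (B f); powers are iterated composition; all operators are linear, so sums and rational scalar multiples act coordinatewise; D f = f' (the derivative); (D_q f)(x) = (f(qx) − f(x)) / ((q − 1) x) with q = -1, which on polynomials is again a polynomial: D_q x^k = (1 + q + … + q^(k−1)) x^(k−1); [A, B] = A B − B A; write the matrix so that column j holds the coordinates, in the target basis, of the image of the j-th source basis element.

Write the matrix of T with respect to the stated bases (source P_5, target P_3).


image of 1: 0
image of x: 0
image of x^2: -2
image of x^3: 2x
image of x^4: -4x^2
image of x^5: 4x^3
each image's coordinates form column j of the matrix

the matrix is [[0, 0, -2, 0, 0, 0]; [0, 0, 0, 2, 0, 0]; [0, 0, 0, 0, -4, 0]; [0, 0, 0, 0, 0, 4]] (rows listed top to bottom)


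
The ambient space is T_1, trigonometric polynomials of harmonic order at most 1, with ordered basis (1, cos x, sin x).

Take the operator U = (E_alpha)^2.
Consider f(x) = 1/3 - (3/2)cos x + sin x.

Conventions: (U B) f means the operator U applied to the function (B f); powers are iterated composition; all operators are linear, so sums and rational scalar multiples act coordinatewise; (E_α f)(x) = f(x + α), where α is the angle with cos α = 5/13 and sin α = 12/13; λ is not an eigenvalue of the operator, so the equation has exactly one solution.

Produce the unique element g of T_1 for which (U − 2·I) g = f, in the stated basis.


g(x) = -1/3 + (1131/2642)cos x - (637/1321)sin x

write g with unknown coordinates in the stated basis and equate coefficients in (U − 2·I) g = f
solving from the highest basis element down gives g = -1/3 + (1131/2642)cos x - (637/1321)sin x
check: U g = -1/3 - (1701/2642)cos x + (47/1321)sin x
so U g − 2·g = 1/3 - (3/2)cos x + sin x = f ✓


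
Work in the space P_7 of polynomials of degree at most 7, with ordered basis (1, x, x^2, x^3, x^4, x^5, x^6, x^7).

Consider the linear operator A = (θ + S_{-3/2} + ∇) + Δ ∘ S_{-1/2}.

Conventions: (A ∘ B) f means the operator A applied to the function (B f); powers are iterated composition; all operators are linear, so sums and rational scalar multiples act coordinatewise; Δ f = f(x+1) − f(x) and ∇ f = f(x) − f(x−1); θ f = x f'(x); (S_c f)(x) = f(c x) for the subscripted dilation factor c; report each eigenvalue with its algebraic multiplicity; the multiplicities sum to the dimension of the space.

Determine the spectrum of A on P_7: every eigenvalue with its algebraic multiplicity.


λ = -1291/128 (multiplicity 1), λ = -83/32 (multiplicity 1), λ = -1/2 (multiplicity 1), λ = -3/8 (multiplicity 1), λ = 1 (multiplicity 1), λ = 17/4 (multiplicity 1), λ = 145/16 (multiplicity 1), λ = 1113/64 (multiplicity 1)

image of 1: 1
image of x: -(1/2)x + 1/2
image of x^2: (17/4)x^2 + (5/2)x - 3/4
image of x^3: -(3/8)x^3 + (21/8)x^2 - (27/8)x + 7/8
image of x^4: (145/16)x^4 + (17/4)x^3 - (45/8)x^2 + (17/4)x - 15/16
image of x^5: -(83/32)x^5 + (155/32)x^4 - (165/16)x^3 + (155/16)x^2 - (165/32)x + 31/32
image of x^6: (1113/64)x^6 + (195/32)x^5 - (945/64)x^4 + (325/16)x^3 - (945/64)x^2 + (195/32)x - 63/64
image of x^7: -(1291/128)x^7 + (889/128)x^6 - (2709/128)x^5 + (4445/128)x^4 - (4515/128)x^3 + (2667/128)x^2 - (903/128)x + 127/128
the matrix is upper triangular; its diagonal is (1, -1/2, 17/4, -3/8, 145/16, -83/32, 1113/64, -1291/128)
for a triangular matrix the eigenvalues are the diagonal entries, with algebraic multiplicity their repetition count


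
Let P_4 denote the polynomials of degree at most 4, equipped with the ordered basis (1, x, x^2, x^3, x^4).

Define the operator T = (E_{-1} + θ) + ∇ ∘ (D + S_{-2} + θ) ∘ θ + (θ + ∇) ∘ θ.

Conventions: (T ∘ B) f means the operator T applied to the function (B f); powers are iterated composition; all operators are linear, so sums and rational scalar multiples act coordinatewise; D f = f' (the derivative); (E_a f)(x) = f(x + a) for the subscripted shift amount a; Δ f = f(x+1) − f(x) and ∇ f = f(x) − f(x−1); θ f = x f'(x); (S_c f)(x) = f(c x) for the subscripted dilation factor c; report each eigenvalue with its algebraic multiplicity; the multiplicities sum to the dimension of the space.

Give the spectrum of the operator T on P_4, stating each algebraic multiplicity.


λ = 1 (multiplicity 1), λ = 3 (multiplicity 1), λ = 7 (multiplicity 1), λ = 13 (multiplicity 1), λ = 21 (multiplicity 1)

image of 1: 1
image of x: 3x - 1
image of x^2: 7x^2 + 26x - 9
image of x^3: 13x^3 - 39x^2 + 57x - 22
image of x^4: 21x^4 + 332x^3 - 450x^2 + 284x - 67
the matrix is upper triangular; its diagonal is (1, 3, 7, 13, 21)
for a triangular matrix the eigenvalues are the diagonal entries, with algebraic multiplicity their repetition count


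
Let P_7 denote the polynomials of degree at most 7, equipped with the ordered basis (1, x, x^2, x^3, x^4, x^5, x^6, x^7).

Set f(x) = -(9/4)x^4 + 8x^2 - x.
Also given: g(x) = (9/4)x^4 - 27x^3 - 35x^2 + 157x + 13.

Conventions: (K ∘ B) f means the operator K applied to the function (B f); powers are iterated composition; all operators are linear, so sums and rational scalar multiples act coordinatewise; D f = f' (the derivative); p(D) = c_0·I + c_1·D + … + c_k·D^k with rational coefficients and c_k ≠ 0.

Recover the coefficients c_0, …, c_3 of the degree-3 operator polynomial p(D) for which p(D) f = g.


D^0 f = -(9/4)x^4 + 8x^2 - x
D^1 f = -9x^3 + 16x - 1
D^2 f = -27x^2 + 16
D^3 f = -54x
matching coefficients of g against c_0 f + c_1 Df + … from the top degree down determines the c_i
solution: c_0 = -1, c_1 = 3, c_2 = 1, c_3 = -2

c_0 = -1, c_1 = 3, c_2 = 1, c_3 = -2


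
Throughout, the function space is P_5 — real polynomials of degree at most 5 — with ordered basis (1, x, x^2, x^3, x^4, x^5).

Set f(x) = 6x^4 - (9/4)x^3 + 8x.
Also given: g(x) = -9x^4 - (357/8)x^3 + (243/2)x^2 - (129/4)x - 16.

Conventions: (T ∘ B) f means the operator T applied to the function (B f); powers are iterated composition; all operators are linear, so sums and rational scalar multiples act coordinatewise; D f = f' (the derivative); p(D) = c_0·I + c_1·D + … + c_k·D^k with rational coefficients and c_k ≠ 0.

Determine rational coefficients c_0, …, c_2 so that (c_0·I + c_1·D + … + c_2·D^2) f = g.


c_0 = -3/2, c_1 = -2, c_2 = 3/2

D^0 f = 6x^4 - (9/4)x^3 + 8x
D^1 f = 24x^3 - (27/4)x^2 + 8
D^2 f = 72x^2 - (27/2)x
matching coefficients of g against c_0 f + c_1 Df + … from the top degree down determines the c_i
solution: c_0 = -3/2, c_1 = -2, c_2 = 3/2


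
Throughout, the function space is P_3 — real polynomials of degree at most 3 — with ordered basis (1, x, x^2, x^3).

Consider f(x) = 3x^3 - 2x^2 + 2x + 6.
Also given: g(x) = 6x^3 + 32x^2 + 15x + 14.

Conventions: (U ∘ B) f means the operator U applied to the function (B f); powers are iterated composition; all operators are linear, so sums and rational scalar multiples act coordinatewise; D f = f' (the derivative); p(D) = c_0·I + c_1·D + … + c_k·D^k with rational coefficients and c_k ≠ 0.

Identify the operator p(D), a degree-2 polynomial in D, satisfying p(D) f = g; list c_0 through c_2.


D^0 f = 3x^3 - 2x^2 + 2x + 6
D^1 f = 9x^2 - 4x + 2
D^2 f = 18x - 4
matching coefficients of g against c_0 f + c_1 Df + … from the top degree down determines the c_i
solution: c_0 = 2, c_1 = 4, c_2 = 3/2

c_0 = 2, c_1 = 4, c_2 = 3/2


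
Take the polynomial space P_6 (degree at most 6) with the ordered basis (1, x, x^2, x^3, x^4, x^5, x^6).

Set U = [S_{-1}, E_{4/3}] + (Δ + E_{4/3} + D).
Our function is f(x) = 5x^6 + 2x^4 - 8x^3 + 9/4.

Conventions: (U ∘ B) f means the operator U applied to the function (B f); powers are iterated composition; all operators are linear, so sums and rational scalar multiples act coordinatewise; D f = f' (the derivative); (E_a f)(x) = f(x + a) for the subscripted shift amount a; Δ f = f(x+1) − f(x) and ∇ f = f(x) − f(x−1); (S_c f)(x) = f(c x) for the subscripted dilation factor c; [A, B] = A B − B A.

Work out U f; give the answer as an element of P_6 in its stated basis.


the image equals g(x) = 5x^6 + 20x^5 + (631/3)x^4 - (3772/27)x^3 + (5437/27)x^2 - (14098/81)x - 61891/2916

E_{4/3} f = 5x^6 + 40x^5 + (406/3)x^4 + (6472/27)x^3 + (6112/27)x^2 + (8320/81)x + 51617/2916
S_{-1} E_{4/3} f = 5x^6 - 40x^5 + (406/3)x^4 - (6472/27)x^3 + (6112/27)x^2 - (8320/81)x + 51617/2916
S_{-1} f = 5x^6 + 2x^4 + 8x^3 + 9/4
E_{4/3} S_{-1} f = 5x^6 + 40x^5 + (406/3)x^4 + (6904/27)x^3 + (7840/27)x^2 + (15232/81)x + 162209/2916
[S_{-1}, E_{4/3}] f = -80x^5 - (13376/27)x^3 - 64x^2 - (23552/81)x - 1024/27
Δ f = 30x^5 + 75x^4 + 108x^3 + 63x^2 + 14x - 1
E_{4/3} f = 5x^6 + 40x^5 + (406/3)x^4 + (6472/27)x^3 + (6112/27)x^2 + (8320/81)x + 51617/2916
D f = 30x^5 + 8x^3 - 24x^2
(Δ + E_{4/3} + D) f = 5x^6 + 100x^5 + (631/3)x^4 + (9604/27)x^3 + (7165/27)x^2 + (9454/81)x + 48701/2916
([S_{-1}, E_{4/3}] + (Δ + E_{4/3} + D)) f = 5x^6 + 20x^5 + (631/3)x^4 - (3772/27)x^3 + (5437/27)x^2 - (14098/81)x - 61891/2916


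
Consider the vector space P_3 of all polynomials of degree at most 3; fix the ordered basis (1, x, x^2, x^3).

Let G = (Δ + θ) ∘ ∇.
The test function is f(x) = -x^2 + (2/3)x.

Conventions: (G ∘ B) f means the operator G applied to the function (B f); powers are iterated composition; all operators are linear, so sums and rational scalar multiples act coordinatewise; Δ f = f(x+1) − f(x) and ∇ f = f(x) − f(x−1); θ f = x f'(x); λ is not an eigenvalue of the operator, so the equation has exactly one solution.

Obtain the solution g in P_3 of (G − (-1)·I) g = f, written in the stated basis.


write g with unknown coordinates in the stated basis and equate coefficients in (G − (-1)·I) g = f
solving from the highest basis element down gives g = -x^2 + (8/3)x + 2
check: G g = -2x - 2
so G g − (-1)·g = -x^2 + (2/3)x = f ✓

the image equals g(x) = -x^2 + (8/3)x + 2


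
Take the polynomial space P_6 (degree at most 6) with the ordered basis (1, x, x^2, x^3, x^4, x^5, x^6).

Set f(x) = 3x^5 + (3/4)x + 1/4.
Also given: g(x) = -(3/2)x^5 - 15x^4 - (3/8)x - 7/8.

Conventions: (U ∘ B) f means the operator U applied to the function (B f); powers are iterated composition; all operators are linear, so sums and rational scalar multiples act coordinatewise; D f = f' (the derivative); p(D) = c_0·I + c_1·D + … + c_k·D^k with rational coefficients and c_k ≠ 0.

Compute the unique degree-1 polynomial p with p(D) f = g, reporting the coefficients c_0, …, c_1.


p(D) = -(1/2)·I − D, i.e. c_0 = -1/2, c_1 = -1

D^0 f = 3x^5 + (3/4)x + 1/4
D^1 f = 15x^4 + 3/4
matching coefficients of g against c_0 f + c_1 Df + … from the top degree down determines the c_i
solution: c_0 = -1/2, c_1 = -1
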